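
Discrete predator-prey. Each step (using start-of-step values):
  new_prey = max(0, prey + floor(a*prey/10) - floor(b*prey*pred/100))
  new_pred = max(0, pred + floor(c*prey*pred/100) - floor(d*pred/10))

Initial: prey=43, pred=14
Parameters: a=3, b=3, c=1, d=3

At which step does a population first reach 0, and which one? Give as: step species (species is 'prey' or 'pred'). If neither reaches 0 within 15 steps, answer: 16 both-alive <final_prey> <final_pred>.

Step 1: prey: 43+12-18=37; pred: 14+6-4=16
Step 2: prey: 37+11-17=31; pred: 16+5-4=17
Step 3: prey: 31+9-15=25; pred: 17+5-5=17
Step 4: prey: 25+7-12=20; pred: 17+4-5=16
Step 5: prey: 20+6-9=17; pred: 16+3-4=15
Step 6: prey: 17+5-7=15; pred: 15+2-4=13
Step 7: prey: 15+4-5=14; pred: 13+1-3=11
Step 8: prey: 14+4-4=14; pred: 11+1-3=9
Step 9: prey: 14+4-3=15; pred: 9+1-2=8
Step 10: prey: 15+4-3=16; pred: 8+1-2=7
Step 11: prey: 16+4-3=17; pred: 7+1-2=6
Step 12: prey: 17+5-3=19; pred: 6+1-1=6
Step 13: prey: 19+5-3=21; pred: 6+1-1=6
Step 14: prey: 21+6-3=24; pred: 6+1-1=6
Step 15: prey: 24+7-4=27; pred: 6+1-1=6
No extinction within 15 steps

Answer: 16 both-alive 27 6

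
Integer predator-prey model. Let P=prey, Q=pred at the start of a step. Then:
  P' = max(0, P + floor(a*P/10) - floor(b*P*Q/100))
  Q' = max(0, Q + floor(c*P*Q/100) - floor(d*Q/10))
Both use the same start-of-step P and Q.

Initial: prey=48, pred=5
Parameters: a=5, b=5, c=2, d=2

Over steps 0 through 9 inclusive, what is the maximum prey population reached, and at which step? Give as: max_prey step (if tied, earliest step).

Step 1: prey: 48+24-12=60; pred: 5+4-1=8
Step 2: prey: 60+30-24=66; pred: 8+9-1=16
Step 3: prey: 66+33-52=47; pred: 16+21-3=34
Step 4: prey: 47+23-79=0; pred: 34+31-6=59
Step 5: prey: 0+0-0=0; pred: 59+0-11=48
Step 6: prey: 0+0-0=0; pred: 48+0-9=39
Step 7: prey: 0+0-0=0; pred: 39+0-7=32
Step 8: prey: 0+0-0=0; pred: 32+0-6=26
Step 9: prey: 0+0-0=0; pred: 26+0-5=21
Max prey = 66 at step 2

Answer: 66 2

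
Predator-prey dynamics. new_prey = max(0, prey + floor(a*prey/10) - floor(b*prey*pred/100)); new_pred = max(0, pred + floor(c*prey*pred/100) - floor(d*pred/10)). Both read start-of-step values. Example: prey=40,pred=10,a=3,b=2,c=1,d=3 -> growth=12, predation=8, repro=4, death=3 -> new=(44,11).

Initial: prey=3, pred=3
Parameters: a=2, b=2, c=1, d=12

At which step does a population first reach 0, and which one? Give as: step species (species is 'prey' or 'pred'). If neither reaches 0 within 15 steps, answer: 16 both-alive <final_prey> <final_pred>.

Answer: 1 pred

Derivation:
Step 1: prey: 3+0-0=3; pred: 3+0-3=0
First extinction: pred at step 1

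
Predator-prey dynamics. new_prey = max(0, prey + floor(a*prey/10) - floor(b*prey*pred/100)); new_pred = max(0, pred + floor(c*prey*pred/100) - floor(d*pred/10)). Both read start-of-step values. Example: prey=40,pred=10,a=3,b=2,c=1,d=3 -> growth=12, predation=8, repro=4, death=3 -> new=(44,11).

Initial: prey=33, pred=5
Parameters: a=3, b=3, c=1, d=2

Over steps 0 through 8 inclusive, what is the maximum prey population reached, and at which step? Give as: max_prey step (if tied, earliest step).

Step 1: prey: 33+9-4=38; pred: 5+1-1=5
Step 2: prey: 38+11-5=44; pred: 5+1-1=5
Step 3: prey: 44+13-6=51; pred: 5+2-1=6
Step 4: prey: 51+15-9=57; pred: 6+3-1=8
Step 5: prey: 57+17-13=61; pred: 8+4-1=11
Step 6: prey: 61+18-20=59; pred: 11+6-2=15
Step 7: prey: 59+17-26=50; pred: 15+8-3=20
Step 8: prey: 50+15-30=35; pred: 20+10-4=26
Max prey = 61 at step 5

Answer: 61 5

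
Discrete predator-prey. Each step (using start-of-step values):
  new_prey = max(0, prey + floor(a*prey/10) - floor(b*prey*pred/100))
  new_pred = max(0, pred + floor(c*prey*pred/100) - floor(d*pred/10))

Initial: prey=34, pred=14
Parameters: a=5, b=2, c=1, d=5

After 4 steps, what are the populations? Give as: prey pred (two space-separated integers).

Step 1: prey: 34+17-9=42; pred: 14+4-7=11
Step 2: prey: 42+21-9=54; pred: 11+4-5=10
Step 3: prey: 54+27-10=71; pred: 10+5-5=10
Step 4: prey: 71+35-14=92; pred: 10+7-5=12

Answer: 92 12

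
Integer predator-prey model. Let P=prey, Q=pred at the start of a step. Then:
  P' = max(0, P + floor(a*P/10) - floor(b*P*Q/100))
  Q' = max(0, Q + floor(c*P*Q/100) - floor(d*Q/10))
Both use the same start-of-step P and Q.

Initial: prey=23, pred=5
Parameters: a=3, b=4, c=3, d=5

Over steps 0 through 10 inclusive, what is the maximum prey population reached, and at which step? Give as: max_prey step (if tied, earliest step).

Answer: 26 2

Derivation:
Step 1: prey: 23+6-4=25; pred: 5+3-2=6
Step 2: prey: 25+7-6=26; pred: 6+4-3=7
Step 3: prey: 26+7-7=26; pred: 7+5-3=9
Step 4: prey: 26+7-9=24; pred: 9+7-4=12
Step 5: prey: 24+7-11=20; pred: 12+8-6=14
Step 6: prey: 20+6-11=15; pred: 14+8-7=15
Step 7: prey: 15+4-9=10; pred: 15+6-7=14
Step 8: prey: 10+3-5=8; pred: 14+4-7=11
Step 9: prey: 8+2-3=7; pred: 11+2-5=8
Step 10: prey: 7+2-2=7; pred: 8+1-4=5
Max prey = 26 at step 2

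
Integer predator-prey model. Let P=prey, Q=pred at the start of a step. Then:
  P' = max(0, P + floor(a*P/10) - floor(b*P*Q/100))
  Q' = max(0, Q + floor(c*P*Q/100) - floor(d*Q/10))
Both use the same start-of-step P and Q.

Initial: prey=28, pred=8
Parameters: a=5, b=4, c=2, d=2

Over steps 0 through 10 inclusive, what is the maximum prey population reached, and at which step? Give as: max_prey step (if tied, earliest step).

Step 1: prey: 28+14-8=34; pred: 8+4-1=11
Step 2: prey: 34+17-14=37; pred: 11+7-2=16
Step 3: prey: 37+18-23=32; pred: 16+11-3=24
Step 4: prey: 32+16-30=18; pred: 24+15-4=35
Step 5: prey: 18+9-25=2; pred: 35+12-7=40
Step 6: prey: 2+1-3=0; pred: 40+1-8=33
Step 7: prey: 0+0-0=0; pred: 33+0-6=27
Step 8: prey: 0+0-0=0; pred: 27+0-5=22
Step 9: prey: 0+0-0=0; pred: 22+0-4=18
Step 10: prey: 0+0-0=0; pred: 18+0-3=15
Max prey = 37 at step 2

Answer: 37 2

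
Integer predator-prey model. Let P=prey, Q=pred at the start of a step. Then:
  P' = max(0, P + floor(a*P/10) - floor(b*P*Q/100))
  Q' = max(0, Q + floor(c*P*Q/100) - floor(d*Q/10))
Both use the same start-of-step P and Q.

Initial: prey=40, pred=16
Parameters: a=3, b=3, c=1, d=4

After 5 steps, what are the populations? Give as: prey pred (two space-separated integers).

Step 1: prey: 40+12-19=33; pred: 16+6-6=16
Step 2: prey: 33+9-15=27; pred: 16+5-6=15
Step 3: prey: 27+8-12=23; pred: 15+4-6=13
Step 4: prey: 23+6-8=21; pred: 13+2-5=10
Step 5: prey: 21+6-6=21; pred: 10+2-4=8

Answer: 21 8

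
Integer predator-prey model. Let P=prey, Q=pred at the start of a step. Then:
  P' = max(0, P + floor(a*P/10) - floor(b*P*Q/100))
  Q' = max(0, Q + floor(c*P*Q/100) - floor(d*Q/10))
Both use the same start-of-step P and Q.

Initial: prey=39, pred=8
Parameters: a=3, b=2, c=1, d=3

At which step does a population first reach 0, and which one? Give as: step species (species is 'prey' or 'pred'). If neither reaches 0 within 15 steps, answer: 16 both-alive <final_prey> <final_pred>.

Step 1: prey: 39+11-6=44; pred: 8+3-2=9
Step 2: prey: 44+13-7=50; pred: 9+3-2=10
Step 3: prey: 50+15-10=55; pred: 10+5-3=12
Step 4: prey: 55+16-13=58; pred: 12+6-3=15
Step 5: prey: 58+17-17=58; pred: 15+8-4=19
Step 6: prey: 58+17-22=53; pred: 19+11-5=25
Step 7: prey: 53+15-26=42; pred: 25+13-7=31
Step 8: prey: 42+12-26=28; pred: 31+13-9=35
Step 9: prey: 28+8-19=17; pred: 35+9-10=34
Step 10: prey: 17+5-11=11; pred: 34+5-10=29
Step 11: prey: 11+3-6=8; pred: 29+3-8=24
Step 12: prey: 8+2-3=7; pred: 24+1-7=18
Step 13: prey: 7+2-2=7; pred: 18+1-5=14
Step 14: prey: 7+2-1=8; pred: 14+0-4=10
Step 15: prey: 8+2-1=9; pred: 10+0-3=7
No extinction within 15 steps

Answer: 16 both-alive 9 7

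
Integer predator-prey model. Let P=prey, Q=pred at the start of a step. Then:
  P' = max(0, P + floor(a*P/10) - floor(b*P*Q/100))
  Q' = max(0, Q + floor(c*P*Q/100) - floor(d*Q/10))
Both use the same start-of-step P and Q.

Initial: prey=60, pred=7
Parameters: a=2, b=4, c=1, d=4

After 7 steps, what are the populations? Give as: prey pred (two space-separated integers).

Step 1: prey: 60+12-16=56; pred: 7+4-2=9
Step 2: prey: 56+11-20=47; pred: 9+5-3=11
Step 3: prey: 47+9-20=36; pred: 11+5-4=12
Step 4: prey: 36+7-17=26; pred: 12+4-4=12
Step 5: prey: 26+5-12=19; pred: 12+3-4=11
Step 6: prey: 19+3-8=14; pred: 11+2-4=9
Step 7: prey: 14+2-5=11; pred: 9+1-3=7

Answer: 11 7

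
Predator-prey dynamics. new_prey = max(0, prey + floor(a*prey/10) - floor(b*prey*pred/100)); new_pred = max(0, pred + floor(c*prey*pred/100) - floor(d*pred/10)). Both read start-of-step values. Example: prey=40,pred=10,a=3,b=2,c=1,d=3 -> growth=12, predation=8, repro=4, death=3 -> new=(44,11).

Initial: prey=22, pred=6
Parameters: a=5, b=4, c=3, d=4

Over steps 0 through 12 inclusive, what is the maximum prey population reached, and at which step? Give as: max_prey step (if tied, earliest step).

Step 1: prey: 22+11-5=28; pred: 6+3-2=7
Step 2: prey: 28+14-7=35; pred: 7+5-2=10
Step 3: prey: 35+17-14=38; pred: 10+10-4=16
Step 4: prey: 38+19-24=33; pred: 16+18-6=28
Step 5: prey: 33+16-36=13; pred: 28+27-11=44
Step 6: prey: 13+6-22=0; pred: 44+17-17=44
Step 7: prey: 0+0-0=0; pred: 44+0-17=27
Step 8: prey: 0+0-0=0; pred: 27+0-10=17
Step 9: prey: 0+0-0=0; pred: 17+0-6=11
Step 10: prey: 0+0-0=0; pred: 11+0-4=7
Step 11: prey: 0+0-0=0; pred: 7+0-2=5
Step 12: prey: 0+0-0=0; pred: 5+0-2=3
Max prey = 38 at step 3

Answer: 38 3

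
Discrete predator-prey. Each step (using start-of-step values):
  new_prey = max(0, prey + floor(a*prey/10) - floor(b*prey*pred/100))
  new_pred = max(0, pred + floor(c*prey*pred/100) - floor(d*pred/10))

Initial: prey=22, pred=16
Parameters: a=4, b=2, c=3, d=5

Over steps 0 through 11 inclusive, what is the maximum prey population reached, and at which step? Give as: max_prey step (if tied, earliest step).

Step 1: prey: 22+8-7=23; pred: 16+10-8=18
Step 2: prey: 23+9-8=24; pred: 18+12-9=21
Step 3: prey: 24+9-10=23; pred: 21+15-10=26
Step 4: prey: 23+9-11=21; pred: 26+17-13=30
Step 5: prey: 21+8-12=17; pred: 30+18-15=33
Step 6: prey: 17+6-11=12; pred: 33+16-16=33
Step 7: prey: 12+4-7=9; pred: 33+11-16=28
Step 8: prey: 9+3-5=7; pred: 28+7-14=21
Step 9: prey: 7+2-2=7; pred: 21+4-10=15
Step 10: prey: 7+2-2=7; pred: 15+3-7=11
Step 11: prey: 7+2-1=8; pred: 11+2-5=8
Max prey = 24 at step 2

Answer: 24 2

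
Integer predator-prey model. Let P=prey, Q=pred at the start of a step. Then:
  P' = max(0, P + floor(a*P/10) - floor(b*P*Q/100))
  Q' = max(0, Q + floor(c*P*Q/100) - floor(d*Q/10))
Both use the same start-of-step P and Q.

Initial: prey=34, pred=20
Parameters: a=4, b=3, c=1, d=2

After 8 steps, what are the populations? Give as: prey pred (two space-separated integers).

Answer: 6 12

Derivation:
Step 1: prey: 34+13-20=27; pred: 20+6-4=22
Step 2: prey: 27+10-17=20; pred: 22+5-4=23
Step 3: prey: 20+8-13=15; pred: 23+4-4=23
Step 4: prey: 15+6-10=11; pred: 23+3-4=22
Step 5: prey: 11+4-7=8; pred: 22+2-4=20
Step 6: prey: 8+3-4=7; pred: 20+1-4=17
Step 7: prey: 7+2-3=6; pred: 17+1-3=15
Step 8: prey: 6+2-2=6; pred: 15+0-3=12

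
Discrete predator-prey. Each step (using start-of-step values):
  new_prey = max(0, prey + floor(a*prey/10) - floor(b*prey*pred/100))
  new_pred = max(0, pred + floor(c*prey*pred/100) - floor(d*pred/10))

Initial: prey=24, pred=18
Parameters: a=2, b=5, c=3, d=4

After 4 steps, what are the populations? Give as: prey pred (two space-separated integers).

Answer: 0 7

Derivation:
Step 1: prey: 24+4-21=7; pred: 18+12-7=23
Step 2: prey: 7+1-8=0; pred: 23+4-9=18
Step 3: prey: 0+0-0=0; pred: 18+0-7=11
Step 4: prey: 0+0-0=0; pred: 11+0-4=7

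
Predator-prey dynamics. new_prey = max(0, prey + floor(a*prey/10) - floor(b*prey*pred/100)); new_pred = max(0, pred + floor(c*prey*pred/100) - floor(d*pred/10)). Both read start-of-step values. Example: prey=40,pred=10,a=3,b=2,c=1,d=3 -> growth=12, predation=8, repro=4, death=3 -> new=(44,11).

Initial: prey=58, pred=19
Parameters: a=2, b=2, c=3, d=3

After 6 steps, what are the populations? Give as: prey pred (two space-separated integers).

Answer: 0 37

Derivation:
Step 1: prey: 58+11-22=47; pred: 19+33-5=47
Step 2: prey: 47+9-44=12; pred: 47+66-14=99
Step 3: prey: 12+2-23=0; pred: 99+35-29=105
Step 4: prey: 0+0-0=0; pred: 105+0-31=74
Step 5: prey: 0+0-0=0; pred: 74+0-22=52
Step 6: prey: 0+0-0=0; pred: 52+0-15=37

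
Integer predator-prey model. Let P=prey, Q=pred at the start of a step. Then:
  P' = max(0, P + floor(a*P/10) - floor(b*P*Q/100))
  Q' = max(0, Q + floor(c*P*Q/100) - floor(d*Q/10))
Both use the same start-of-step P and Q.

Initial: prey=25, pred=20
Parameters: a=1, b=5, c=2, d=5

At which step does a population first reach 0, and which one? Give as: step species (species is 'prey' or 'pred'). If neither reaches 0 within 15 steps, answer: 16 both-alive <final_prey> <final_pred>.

Answer: 2 prey

Derivation:
Step 1: prey: 25+2-25=2; pred: 20+10-10=20
Step 2: prey: 2+0-2=0; pred: 20+0-10=10
First extinction: prey at step 2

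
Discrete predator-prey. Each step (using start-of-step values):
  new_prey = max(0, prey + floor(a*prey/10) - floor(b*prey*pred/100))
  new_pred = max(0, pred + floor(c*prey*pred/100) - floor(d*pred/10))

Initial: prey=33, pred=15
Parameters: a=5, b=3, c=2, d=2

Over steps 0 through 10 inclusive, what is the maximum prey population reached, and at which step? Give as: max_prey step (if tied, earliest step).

Step 1: prey: 33+16-14=35; pred: 15+9-3=21
Step 2: prey: 35+17-22=30; pred: 21+14-4=31
Step 3: prey: 30+15-27=18; pred: 31+18-6=43
Step 4: prey: 18+9-23=4; pred: 43+15-8=50
Step 5: prey: 4+2-6=0; pred: 50+4-10=44
Step 6: prey: 0+0-0=0; pred: 44+0-8=36
Step 7: prey: 0+0-0=0; pred: 36+0-7=29
Step 8: prey: 0+0-0=0; pred: 29+0-5=24
Step 9: prey: 0+0-0=0; pred: 24+0-4=20
Step 10: prey: 0+0-0=0; pred: 20+0-4=16
Max prey = 35 at step 1

Answer: 35 1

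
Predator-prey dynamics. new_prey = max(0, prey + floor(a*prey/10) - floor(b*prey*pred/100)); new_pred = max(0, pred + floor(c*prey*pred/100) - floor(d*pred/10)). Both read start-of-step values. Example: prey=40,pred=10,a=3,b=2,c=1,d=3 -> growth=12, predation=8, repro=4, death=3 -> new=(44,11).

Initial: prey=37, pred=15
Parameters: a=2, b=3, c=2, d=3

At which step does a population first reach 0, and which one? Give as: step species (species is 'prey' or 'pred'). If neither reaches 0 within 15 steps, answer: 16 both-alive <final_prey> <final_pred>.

Answer: 16 both-alive 1 3

Derivation:
Step 1: prey: 37+7-16=28; pred: 15+11-4=22
Step 2: prey: 28+5-18=15; pred: 22+12-6=28
Step 3: prey: 15+3-12=6; pred: 28+8-8=28
Step 4: prey: 6+1-5=2; pred: 28+3-8=23
Step 5: prey: 2+0-1=1; pred: 23+0-6=17
Step 6: prey: 1+0-0=1; pred: 17+0-5=12
Step 7: prey: 1+0-0=1; pred: 12+0-3=9
Step 8: prey: 1+0-0=1; pred: 9+0-2=7
Step 9: prey: 1+0-0=1; pred: 7+0-2=5
Step 10: prey: 1+0-0=1; pred: 5+0-1=4
Step 11: prey: 1+0-0=1; pred: 4+0-1=3
Step 12: prey: 1+0-0=1; pred: 3+0-0=3
Steps 13-15: state stable at prey=1, pred=3 (no change)
No extinction within 15 steps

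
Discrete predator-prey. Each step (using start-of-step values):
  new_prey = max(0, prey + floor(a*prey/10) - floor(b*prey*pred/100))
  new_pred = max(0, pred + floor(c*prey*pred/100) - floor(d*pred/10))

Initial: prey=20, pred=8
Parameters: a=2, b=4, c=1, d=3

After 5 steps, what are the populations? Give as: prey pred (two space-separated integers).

Answer: 17 3

Derivation:
Step 1: prey: 20+4-6=18; pred: 8+1-2=7
Step 2: prey: 18+3-5=16; pred: 7+1-2=6
Step 3: prey: 16+3-3=16; pred: 6+0-1=5
Step 4: prey: 16+3-3=16; pred: 5+0-1=4
Step 5: prey: 16+3-2=17; pred: 4+0-1=3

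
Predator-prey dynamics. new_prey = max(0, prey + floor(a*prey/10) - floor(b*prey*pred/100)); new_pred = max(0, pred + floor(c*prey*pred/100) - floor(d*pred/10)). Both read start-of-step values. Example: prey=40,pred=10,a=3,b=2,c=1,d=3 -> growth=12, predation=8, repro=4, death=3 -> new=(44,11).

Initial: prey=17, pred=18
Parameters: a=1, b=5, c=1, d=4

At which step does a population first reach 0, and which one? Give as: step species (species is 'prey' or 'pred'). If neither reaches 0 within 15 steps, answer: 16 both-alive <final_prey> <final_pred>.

Answer: 16 both-alive 1 2

Derivation:
Step 1: prey: 17+1-15=3; pred: 18+3-7=14
Step 2: prey: 3+0-2=1; pred: 14+0-5=9
Step 3: prey: 1+0-0=1; pred: 9+0-3=6
Step 4: prey: 1+0-0=1; pred: 6+0-2=4
Step 5: prey: 1+0-0=1; pred: 4+0-1=3
Step 6: prey: 1+0-0=1; pred: 3+0-1=2
Step 7: prey: 1+0-0=1; pred: 2+0-0=2
Steps 8-15: state stable at prey=1, pred=2 (no change)
No extinction within 15 steps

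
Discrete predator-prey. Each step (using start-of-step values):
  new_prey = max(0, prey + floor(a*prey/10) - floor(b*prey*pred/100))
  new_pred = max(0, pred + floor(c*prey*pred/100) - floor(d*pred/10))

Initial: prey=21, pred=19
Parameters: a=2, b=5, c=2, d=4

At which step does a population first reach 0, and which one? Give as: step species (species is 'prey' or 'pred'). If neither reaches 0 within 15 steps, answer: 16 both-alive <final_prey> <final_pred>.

Answer: 16 both-alive 1 2

Derivation:
Step 1: prey: 21+4-19=6; pred: 19+7-7=19
Step 2: prey: 6+1-5=2; pred: 19+2-7=14
Step 3: prey: 2+0-1=1; pred: 14+0-5=9
Step 4: prey: 1+0-0=1; pred: 9+0-3=6
Step 5: prey: 1+0-0=1; pred: 6+0-2=4
Step 6: prey: 1+0-0=1; pred: 4+0-1=3
Step 7: prey: 1+0-0=1; pred: 3+0-1=2
Step 8: prey: 1+0-0=1; pred: 2+0-0=2
Steps 9-15: state stable at prey=1, pred=2 (no change)
No extinction within 15 steps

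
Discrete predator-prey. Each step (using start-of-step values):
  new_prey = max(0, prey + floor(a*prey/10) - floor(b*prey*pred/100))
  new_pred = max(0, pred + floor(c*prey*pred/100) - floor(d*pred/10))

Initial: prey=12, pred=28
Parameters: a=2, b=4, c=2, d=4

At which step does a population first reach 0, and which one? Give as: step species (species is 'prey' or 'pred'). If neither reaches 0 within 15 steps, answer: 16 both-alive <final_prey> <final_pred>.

Answer: 16 both-alive 1 2

Derivation:
Step 1: prey: 12+2-13=1; pred: 28+6-11=23
Step 2: prey: 1+0-0=1; pred: 23+0-9=14
Step 3: prey: 1+0-0=1; pred: 14+0-5=9
Step 4: prey: 1+0-0=1; pred: 9+0-3=6
Step 5: prey: 1+0-0=1; pred: 6+0-2=4
Step 6: prey: 1+0-0=1; pred: 4+0-1=3
Step 7: prey: 1+0-0=1; pred: 3+0-1=2
Step 8: prey: 1+0-0=1; pred: 2+0-0=2
Steps 9-15: state stable at prey=1, pred=2 (no change)
No extinction within 15 steps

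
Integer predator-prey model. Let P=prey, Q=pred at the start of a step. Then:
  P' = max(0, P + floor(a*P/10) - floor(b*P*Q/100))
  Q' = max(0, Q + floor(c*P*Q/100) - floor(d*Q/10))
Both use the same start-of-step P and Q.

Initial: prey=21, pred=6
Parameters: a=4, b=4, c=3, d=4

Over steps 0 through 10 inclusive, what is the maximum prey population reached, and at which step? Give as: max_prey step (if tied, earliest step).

Step 1: prey: 21+8-5=24; pred: 6+3-2=7
Step 2: prey: 24+9-6=27; pred: 7+5-2=10
Step 3: prey: 27+10-10=27; pred: 10+8-4=14
Step 4: prey: 27+10-15=22; pred: 14+11-5=20
Step 5: prey: 22+8-17=13; pred: 20+13-8=25
Step 6: prey: 13+5-13=5; pred: 25+9-10=24
Step 7: prey: 5+2-4=3; pred: 24+3-9=18
Step 8: prey: 3+1-2=2; pred: 18+1-7=12
Step 9: prey: 2+0-0=2; pred: 12+0-4=8
Step 10: prey: 2+0-0=2; pred: 8+0-3=5
Max prey = 27 at step 2

Answer: 27 2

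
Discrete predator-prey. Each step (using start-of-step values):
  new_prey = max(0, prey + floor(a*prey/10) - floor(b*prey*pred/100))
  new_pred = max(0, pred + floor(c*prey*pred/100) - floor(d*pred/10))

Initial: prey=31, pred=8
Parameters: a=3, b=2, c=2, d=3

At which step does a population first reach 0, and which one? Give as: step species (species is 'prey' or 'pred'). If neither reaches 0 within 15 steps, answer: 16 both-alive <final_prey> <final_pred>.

Step 1: prey: 31+9-4=36; pred: 8+4-2=10
Step 2: prey: 36+10-7=39; pred: 10+7-3=14
Step 3: prey: 39+11-10=40; pred: 14+10-4=20
Step 4: prey: 40+12-16=36; pred: 20+16-6=30
Step 5: prey: 36+10-21=25; pred: 30+21-9=42
Step 6: prey: 25+7-21=11; pred: 42+21-12=51
Step 7: prey: 11+3-11=3; pred: 51+11-15=47
Step 8: prey: 3+0-2=1; pred: 47+2-14=35
Step 9: prey: 1+0-0=1; pred: 35+0-10=25
Step 10: prey: 1+0-0=1; pred: 25+0-7=18
Step 11: prey: 1+0-0=1; pred: 18+0-5=13
Step 12: prey: 1+0-0=1; pred: 13+0-3=10
Step 13: prey: 1+0-0=1; pred: 10+0-3=7
Step 14: prey: 1+0-0=1; pred: 7+0-2=5
Step 15: prey: 1+0-0=1; pred: 5+0-1=4
No extinction within 15 steps

Answer: 16 both-alive 1 4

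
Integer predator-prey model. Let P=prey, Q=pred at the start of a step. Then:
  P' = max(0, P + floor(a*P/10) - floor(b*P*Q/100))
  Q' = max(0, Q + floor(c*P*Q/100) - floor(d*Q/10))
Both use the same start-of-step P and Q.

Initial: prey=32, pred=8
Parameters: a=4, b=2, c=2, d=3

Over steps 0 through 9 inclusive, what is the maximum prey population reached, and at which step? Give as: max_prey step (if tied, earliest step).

Answer: 50 3

Derivation:
Step 1: prey: 32+12-5=39; pred: 8+5-2=11
Step 2: prey: 39+15-8=46; pred: 11+8-3=16
Step 3: prey: 46+18-14=50; pred: 16+14-4=26
Step 4: prey: 50+20-26=44; pred: 26+26-7=45
Step 5: prey: 44+17-39=22; pred: 45+39-13=71
Step 6: prey: 22+8-31=0; pred: 71+31-21=81
Step 7: prey: 0+0-0=0; pred: 81+0-24=57
Step 8: prey: 0+0-0=0; pred: 57+0-17=40
Step 9: prey: 0+0-0=0; pred: 40+0-12=28
Max prey = 50 at step 3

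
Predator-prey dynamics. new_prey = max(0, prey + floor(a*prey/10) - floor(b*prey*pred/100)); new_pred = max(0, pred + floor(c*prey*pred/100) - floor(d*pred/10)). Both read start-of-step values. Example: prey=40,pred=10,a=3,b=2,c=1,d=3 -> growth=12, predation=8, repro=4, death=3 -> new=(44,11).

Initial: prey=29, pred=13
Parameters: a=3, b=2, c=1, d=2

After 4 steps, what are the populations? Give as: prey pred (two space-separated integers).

Step 1: prey: 29+8-7=30; pred: 13+3-2=14
Step 2: prey: 30+9-8=31; pred: 14+4-2=16
Step 3: prey: 31+9-9=31; pred: 16+4-3=17
Step 4: prey: 31+9-10=30; pred: 17+5-3=19

Answer: 30 19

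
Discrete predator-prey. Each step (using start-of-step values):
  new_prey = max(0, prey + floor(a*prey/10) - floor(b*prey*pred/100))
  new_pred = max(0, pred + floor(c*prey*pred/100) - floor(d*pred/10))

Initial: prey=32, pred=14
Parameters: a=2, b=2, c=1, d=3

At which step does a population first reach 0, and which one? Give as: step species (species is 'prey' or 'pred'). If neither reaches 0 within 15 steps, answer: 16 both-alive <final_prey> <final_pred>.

Step 1: prey: 32+6-8=30; pred: 14+4-4=14
Step 2: prey: 30+6-8=28; pred: 14+4-4=14
Step 3: prey: 28+5-7=26; pred: 14+3-4=13
Step 4: prey: 26+5-6=25; pred: 13+3-3=13
Step 5: prey: 25+5-6=24; pred: 13+3-3=13
Step 6: prey: 24+4-6=22; pred: 13+3-3=13
Step 7: prey: 22+4-5=21; pred: 13+2-3=12
Step 8: prey: 21+4-5=20; pred: 12+2-3=11
Step 9: prey: 20+4-4=20; pred: 11+2-3=10
Step 10: prey: 20+4-4=20; pred: 10+2-3=9
Step 11: prey: 20+4-3=21; pred: 9+1-2=8
Step 12: prey: 21+4-3=22; pred: 8+1-2=7
Step 13: prey: 22+4-3=23; pred: 7+1-2=6
Step 14: prey: 23+4-2=25; pred: 6+1-1=6
Step 15: prey: 25+5-3=27; pred: 6+1-1=6
No extinction within 15 steps

Answer: 16 both-alive 27 6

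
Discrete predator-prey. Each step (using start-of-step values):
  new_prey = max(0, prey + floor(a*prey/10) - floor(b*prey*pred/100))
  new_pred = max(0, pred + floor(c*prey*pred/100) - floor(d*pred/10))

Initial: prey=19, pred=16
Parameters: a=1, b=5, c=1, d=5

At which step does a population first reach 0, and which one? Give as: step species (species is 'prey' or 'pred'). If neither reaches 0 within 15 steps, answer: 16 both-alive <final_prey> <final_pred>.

Step 1: prey: 19+1-15=5; pred: 16+3-8=11
Step 2: prey: 5+0-2=3; pred: 11+0-5=6
Step 3: prey: 3+0-0=3; pred: 6+0-3=3
Step 4: prey: 3+0-0=3; pred: 3+0-1=2
Step 5: prey: 3+0-0=3; pred: 2+0-1=1
Step 6: prey: 3+0-0=3; pred: 1+0-0=1
Steps 7-15: state stable at prey=3, pred=1 (no change)
No extinction within 15 steps

Answer: 16 both-alive 3 1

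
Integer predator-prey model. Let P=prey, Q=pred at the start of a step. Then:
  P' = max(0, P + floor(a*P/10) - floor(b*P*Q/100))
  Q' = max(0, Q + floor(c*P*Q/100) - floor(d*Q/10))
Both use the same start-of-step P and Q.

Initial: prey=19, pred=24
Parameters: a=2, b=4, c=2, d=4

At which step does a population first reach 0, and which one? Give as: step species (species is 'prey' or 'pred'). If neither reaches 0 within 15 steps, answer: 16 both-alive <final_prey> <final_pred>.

Step 1: prey: 19+3-18=4; pred: 24+9-9=24
Step 2: prey: 4+0-3=1; pred: 24+1-9=16
Step 3: prey: 1+0-0=1; pred: 16+0-6=10
Step 4: prey: 1+0-0=1; pred: 10+0-4=6
Step 5: prey: 1+0-0=1; pred: 6+0-2=4
Step 6: prey: 1+0-0=1; pred: 4+0-1=3
Step 7: prey: 1+0-0=1; pred: 3+0-1=2
Step 8: prey: 1+0-0=1; pred: 2+0-0=2
Steps 9-15: state stable at prey=1, pred=2 (no change)
No extinction within 15 steps

Answer: 16 both-alive 1 2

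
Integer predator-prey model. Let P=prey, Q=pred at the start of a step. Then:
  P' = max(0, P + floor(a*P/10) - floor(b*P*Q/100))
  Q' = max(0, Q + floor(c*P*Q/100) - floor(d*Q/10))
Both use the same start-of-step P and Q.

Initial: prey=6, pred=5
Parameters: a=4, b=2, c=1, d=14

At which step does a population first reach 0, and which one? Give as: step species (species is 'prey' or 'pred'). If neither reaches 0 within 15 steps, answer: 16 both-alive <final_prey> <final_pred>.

Step 1: prey: 6+2-0=8; pred: 5+0-7=0
First extinction: pred at step 1

Answer: 1 pred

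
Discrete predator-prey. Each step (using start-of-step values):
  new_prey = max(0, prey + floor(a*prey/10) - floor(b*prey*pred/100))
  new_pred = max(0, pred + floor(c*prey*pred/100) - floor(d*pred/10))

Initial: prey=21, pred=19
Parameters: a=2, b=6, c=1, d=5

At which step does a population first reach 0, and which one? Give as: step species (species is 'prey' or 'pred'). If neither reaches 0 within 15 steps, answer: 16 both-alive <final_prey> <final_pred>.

Step 1: prey: 21+4-23=2; pred: 19+3-9=13
Step 2: prey: 2+0-1=1; pred: 13+0-6=7
Step 3: prey: 1+0-0=1; pred: 7+0-3=4
Step 4: prey: 1+0-0=1; pred: 4+0-2=2
Step 5: prey: 1+0-0=1; pred: 2+0-1=1
Step 6: prey: 1+0-0=1; pred: 1+0-0=1
Steps 7-15: state stable at prey=1, pred=1 (no change)
No extinction within 15 steps

Answer: 16 both-alive 1 1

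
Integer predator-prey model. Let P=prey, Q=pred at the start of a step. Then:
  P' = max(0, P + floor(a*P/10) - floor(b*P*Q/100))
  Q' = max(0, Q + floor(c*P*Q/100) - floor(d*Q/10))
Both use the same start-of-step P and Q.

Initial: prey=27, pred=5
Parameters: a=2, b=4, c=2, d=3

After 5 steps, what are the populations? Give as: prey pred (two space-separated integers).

Answer: 14 11

Derivation:
Step 1: prey: 27+5-5=27; pred: 5+2-1=6
Step 2: prey: 27+5-6=26; pred: 6+3-1=8
Step 3: prey: 26+5-8=23; pred: 8+4-2=10
Step 4: prey: 23+4-9=18; pred: 10+4-3=11
Step 5: prey: 18+3-7=14; pred: 11+3-3=11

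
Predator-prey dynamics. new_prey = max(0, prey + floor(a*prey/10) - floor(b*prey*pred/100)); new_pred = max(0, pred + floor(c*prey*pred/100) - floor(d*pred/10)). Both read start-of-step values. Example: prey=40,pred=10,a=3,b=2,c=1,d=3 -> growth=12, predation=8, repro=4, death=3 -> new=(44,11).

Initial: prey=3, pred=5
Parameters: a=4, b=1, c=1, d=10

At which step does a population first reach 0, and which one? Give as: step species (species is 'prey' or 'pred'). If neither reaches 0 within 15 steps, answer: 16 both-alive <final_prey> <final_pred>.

Answer: 1 pred

Derivation:
Step 1: prey: 3+1-0=4; pred: 5+0-5=0
First extinction: pred at step 1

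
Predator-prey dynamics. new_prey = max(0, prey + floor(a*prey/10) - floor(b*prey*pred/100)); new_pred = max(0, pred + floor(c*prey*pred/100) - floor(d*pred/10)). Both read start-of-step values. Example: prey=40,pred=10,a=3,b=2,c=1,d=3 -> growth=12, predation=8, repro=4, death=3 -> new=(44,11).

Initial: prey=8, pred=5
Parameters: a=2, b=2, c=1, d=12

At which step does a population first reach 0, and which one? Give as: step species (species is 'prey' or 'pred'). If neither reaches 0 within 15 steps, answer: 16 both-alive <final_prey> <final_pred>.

Step 1: prey: 8+1-0=9; pred: 5+0-6=0
First extinction: pred at step 1

Answer: 1 pred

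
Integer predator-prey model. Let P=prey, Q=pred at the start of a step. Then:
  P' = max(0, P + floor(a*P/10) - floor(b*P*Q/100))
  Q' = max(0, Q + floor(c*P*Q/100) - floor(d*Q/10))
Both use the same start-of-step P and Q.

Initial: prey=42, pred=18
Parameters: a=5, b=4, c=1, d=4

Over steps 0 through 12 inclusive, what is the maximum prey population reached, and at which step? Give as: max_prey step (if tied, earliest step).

Answer: 71 12

Derivation:
Step 1: prey: 42+21-30=33; pred: 18+7-7=18
Step 2: prey: 33+16-23=26; pred: 18+5-7=16
Step 3: prey: 26+13-16=23; pred: 16+4-6=14
Step 4: prey: 23+11-12=22; pred: 14+3-5=12
Step 5: prey: 22+11-10=23; pred: 12+2-4=10
Step 6: prey: 23+11-9=25; pred: 10+2-4=8
Step 7: prey: 25+12-8=29; pred: 8+2-3=7
Step 8: prey: 29+14-8=35; pred: 7+2-2=7
Step 9: prey: 35+17-9=43; pred: 7+2-2=7
Step 10: prey: 43+21-12=52; pred: 7+3-2=8
Step 11: prey: 52+26-16=62; pred: 8+4-3=9
Step 12: prey: 62+31-22=71; pred: 9+5-3=11
Max prey = 71 at step 12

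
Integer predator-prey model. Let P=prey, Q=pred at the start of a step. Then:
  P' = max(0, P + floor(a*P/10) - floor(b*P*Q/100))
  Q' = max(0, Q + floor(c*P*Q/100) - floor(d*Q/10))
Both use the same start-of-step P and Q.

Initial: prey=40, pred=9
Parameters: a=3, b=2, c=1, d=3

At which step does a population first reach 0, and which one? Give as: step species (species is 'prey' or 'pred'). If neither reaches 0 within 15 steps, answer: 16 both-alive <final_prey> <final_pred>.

Step 1: prey: 40+12-7=45; pred: 9+3-2=10
Step 2: prey: 45+13-9=49; pred: 10+4-3=11
Step 3: prey: 49+14-10=53; pred: 11+5-3=13
Step 4: prey: 53+15-13=55; pred: 13+6-3=16
Step 5: prey: 55+16-17=54; pred: 16+8-4=20
Step 6: prey: 54+16-21=49; pred: 20+10-6=24
Step 7: prey: 49+14-23=40; pred: 24+11-7=28
Step 8: prey: 40+12-22=30; pred: 28+11-8=31
Step 9: prey: 30+9-18=21; pred: 31+9-9=31
Step 10: prey: 21+6-13=14; pred: 31+6-9=28
Step 11: prey: 14+4-7=11; pred: 28+3-8=23
Step 12: prey: 11+3-5=9; pred: 23+2-6=19
Step 13: prey: 9+2-3=8; pred: 19+1-5=15
Step 14: prey: 8+2-2=8; pred: 15+1-4=12
Step 15: prey: 8+2-1=9; pred: 12+0-3=9
No extinction within 15 steps

Answer: 16 both-alive 9 9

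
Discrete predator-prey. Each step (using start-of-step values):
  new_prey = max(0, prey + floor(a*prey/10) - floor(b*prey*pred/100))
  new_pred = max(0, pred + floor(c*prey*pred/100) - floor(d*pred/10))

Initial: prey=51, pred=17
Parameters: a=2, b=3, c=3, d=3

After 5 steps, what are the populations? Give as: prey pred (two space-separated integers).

Step 1: prey: 51+10-26=35; pred: 17+26-5=38
Step 2: prey: 35+7-39=3; pred: 38+39-11=66
Step 3: prey: 3+0-5=0; pred: 66+5-19=52
Step 4: prey: 0+0-0=0; pred: 52+0-15=37
Step 5: prey: 0+0-0=0; pred: 37+0-11=26

Answer: 0 26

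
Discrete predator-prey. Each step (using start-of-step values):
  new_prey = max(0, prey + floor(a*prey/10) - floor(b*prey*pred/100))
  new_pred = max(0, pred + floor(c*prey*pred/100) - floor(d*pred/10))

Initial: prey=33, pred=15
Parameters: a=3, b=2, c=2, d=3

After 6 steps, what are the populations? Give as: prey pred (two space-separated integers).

Step 1: prey: 33+9-9=33; pred: 15+9-4=20
Step 2: prey: 33+9-13=29; pred: 20+13-6=27
Step 3: prey: 29+8-15=22; pred: 27+15-8=34
Step 4: prey: 22+6-14=14; pred: 34+14-10=38
Step 5: prey: 14+4-10=8; pred: 38+10-11=37
Step 6: prey: 8+2-5=5; pred: 37+5-11=31

Answer: 5 31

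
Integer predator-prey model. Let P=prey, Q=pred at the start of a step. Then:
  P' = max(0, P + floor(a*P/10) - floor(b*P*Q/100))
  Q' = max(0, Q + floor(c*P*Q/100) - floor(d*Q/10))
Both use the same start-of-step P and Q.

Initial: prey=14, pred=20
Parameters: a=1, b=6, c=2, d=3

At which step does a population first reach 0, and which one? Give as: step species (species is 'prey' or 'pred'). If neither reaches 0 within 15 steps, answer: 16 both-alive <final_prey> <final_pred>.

Answer: 1 prey

Derivation:
Step 1: prey: 14+1-16=0; pred: 20+5-6=19
First extinction: prey at step 1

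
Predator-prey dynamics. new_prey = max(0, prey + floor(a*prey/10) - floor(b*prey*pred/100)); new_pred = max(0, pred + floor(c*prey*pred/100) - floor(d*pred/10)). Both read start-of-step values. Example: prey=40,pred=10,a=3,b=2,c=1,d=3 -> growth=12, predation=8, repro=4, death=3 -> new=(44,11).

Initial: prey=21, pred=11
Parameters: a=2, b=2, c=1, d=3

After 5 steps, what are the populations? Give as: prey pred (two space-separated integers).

Step 1: prey: 21+4-4=21; pred: 11+2-3=10
Step 2: prey: 21+4-4=21; pred: 10+2-3=9
Step 3: prey: 21+4-3=22; pred: 9+1-2=8
Step 4: prey: 22+4-3=23; pred: 8+1-2=7
Step 5: prey: 23+4-3=24; pred: 7+1-2=6

Answer: 24 6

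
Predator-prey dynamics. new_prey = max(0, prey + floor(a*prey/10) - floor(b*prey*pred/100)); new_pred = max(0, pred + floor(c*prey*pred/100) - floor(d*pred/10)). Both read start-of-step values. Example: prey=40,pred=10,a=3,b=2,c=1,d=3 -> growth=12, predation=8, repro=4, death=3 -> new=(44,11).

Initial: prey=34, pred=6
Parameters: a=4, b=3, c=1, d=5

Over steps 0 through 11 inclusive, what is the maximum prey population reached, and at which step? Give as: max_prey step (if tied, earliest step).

Answer: 128 7

Derivation:
Step 1: prey: 34+13-6=41; pred: 6+2-3=5
Step 2: prey: 41+16-6=51; pred: 5+2-2=5
Step 3: prey: 51+20-7=64; pred: 5+2-2=5
Step 4: prey: 64+25-9=80; pred: 5+3-2=6
Step 5: prey: 80+32-14=98; pred: 6+4-3=7
Step 6: prey: 98+39-20=117; pred: 7+6-3=10
Step 7: prey: 117+46-35=128; pred: 10+11-5=16
Step 8: prey: 128+51-61=118; pred: 16+20-8=28
Step 9: prey: 118+47-99=66; pred: 28+33-14=47
Step 10: prey: 66+26-93=0; pred: 47+31-23=55
Step 11: prey: 0+0-0=0; pred: 55+0-27=28
Max prey = 128 at step 7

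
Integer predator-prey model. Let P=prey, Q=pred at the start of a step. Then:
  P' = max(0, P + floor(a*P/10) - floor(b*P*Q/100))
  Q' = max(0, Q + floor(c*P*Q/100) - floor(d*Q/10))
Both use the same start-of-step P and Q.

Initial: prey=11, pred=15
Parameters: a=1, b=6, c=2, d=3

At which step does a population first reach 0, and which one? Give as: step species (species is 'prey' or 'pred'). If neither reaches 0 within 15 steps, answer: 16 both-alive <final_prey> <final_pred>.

Answer: 16 both-alive 1 3

Derivation:
Step 1: prey: 11+1-9=3; pred: 15+3-4=14
Step 2: prey: 3+0-2=1; pred: 14+0-4=10
Step 3: prey: 1+0-0=1; pred: 10+0-3=7
Step 4: prey: 1+0-0=1; pred: 7+0-2=5
Step 5: prey: 1+0-0=1; pred: 5+0-1=4
Step 6: prey: 1+0-0=1; pred: 4+0-1=3
Step 7: prey: 1+0-0=1; pred: 3+0-0=3
Steps 8-15: state stable at prey=1, pred=3 (no change)
No extinction within 15 steps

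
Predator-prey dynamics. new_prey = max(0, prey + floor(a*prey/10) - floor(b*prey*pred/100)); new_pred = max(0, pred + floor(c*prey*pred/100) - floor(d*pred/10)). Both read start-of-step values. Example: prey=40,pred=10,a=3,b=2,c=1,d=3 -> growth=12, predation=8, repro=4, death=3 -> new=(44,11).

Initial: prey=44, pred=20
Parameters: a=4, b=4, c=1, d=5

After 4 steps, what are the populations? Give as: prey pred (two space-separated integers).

Answer: 17 6

Derivation:
Step 1: prey: 44+17-35=26; pred: 20+8-10=18
Step 2: prey: 26+10-18=18; pred: 18+4-9=13
Step 3: prey: 18+7-9=16; pred: 13+2-6=9
Step 4: prey: 16+6-5=17; pred: 9+1-4=6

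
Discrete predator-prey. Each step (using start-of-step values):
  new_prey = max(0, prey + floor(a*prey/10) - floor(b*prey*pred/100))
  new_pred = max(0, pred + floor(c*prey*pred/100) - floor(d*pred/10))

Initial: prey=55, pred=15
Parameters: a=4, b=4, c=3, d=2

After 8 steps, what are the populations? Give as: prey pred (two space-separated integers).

Answer: 0 21

Derivation:
Step 1: prey: 55+22-33=44; pred: 15+24-3=36
Step 2: prey: 44+17-63=0; pred: 36+47-7=76
Step 3: prey: 0+0-0=0; pred: 76+0-15=61
Step 4: prey: 0+0-0=0; pred: 61+0-12=49
Step 5: prey: 0+0-0=0; pred: 49+0-9=40
Step 6: prey: 0+0-0=0; pred: 40+0-8=32
Step 7: prey: 0+0-0=0; pred: 32+0-6=26
Step 8: prey: 0+0-0=0; pred: 26+0-5=21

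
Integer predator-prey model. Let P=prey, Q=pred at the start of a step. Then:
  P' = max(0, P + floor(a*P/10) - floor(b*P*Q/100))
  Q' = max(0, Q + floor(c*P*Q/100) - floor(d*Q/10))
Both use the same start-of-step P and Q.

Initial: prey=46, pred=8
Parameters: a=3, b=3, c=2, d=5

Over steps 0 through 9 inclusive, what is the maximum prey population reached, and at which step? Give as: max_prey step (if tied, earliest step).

Answer: 48 1

Derivation:
Step 1: prey: 46+13-11=48; pred: 8+7-4=11
Step 2: prey: 48+14-15=47; pred: 11+10-5=16
Step 3: prey: 47+14-22=39; pred: 16+15-8=23
Step 4: prey: 39+11-26=24; pred: 23+17-11=29
Step 5: prey: 24+7-20=11; pred: 29+13-14=28
Step 6: prey: 11+3-9=5; pred: 28+6-14=20
Step 7: prey: 5+1-3=3; pred: 20+2-10=12
Step 8: prey: 3+0-1=2; pred: 12+0-6=6
Step 9: prey: 2+0-0=2; pred: 6+0-3=3
Max prey = 48 at step 1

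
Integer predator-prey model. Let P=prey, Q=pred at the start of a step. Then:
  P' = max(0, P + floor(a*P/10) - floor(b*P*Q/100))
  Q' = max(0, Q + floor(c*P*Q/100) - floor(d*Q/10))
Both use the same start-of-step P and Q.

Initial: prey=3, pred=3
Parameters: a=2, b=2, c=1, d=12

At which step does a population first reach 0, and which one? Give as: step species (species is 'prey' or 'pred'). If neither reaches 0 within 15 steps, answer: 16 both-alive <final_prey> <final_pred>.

Answer: 1 pred

Derivation:
Step 1: prey: 3+0-0=3; pred: 3+0-3=0
First extinction: pred at step 1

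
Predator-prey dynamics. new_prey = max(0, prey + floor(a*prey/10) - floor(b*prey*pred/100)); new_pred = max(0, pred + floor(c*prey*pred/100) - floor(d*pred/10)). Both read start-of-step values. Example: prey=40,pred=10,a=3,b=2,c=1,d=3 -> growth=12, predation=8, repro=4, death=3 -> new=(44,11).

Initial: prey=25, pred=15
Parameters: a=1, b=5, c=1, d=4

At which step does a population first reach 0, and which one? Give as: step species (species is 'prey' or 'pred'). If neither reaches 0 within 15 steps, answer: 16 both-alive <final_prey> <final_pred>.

Answer: 16 both-alive 3 2

Derivation:
Step 1: prey: 25+2-18=9; pred: 15+3-6=12
Step 2: prey: 9+0-5=4; pred: 12+1-4=9
Step 3: prey: 4+0-1=3; pred: 9+0-3=6
Step 4: prey: 3+0-0=3; pred: 6+0-2=4
Step 5: prey: 3+0-0=3; pred: 4+0-1=3
Step 6: prey: 3+0-0=3; pred: 3+0-1=2
Step 7: prey: 3+0-0=3; pred: 2+0-0=2
Steps 8-15: state stable at prey=3, pred=2 (no change)
No extinction within 15 steps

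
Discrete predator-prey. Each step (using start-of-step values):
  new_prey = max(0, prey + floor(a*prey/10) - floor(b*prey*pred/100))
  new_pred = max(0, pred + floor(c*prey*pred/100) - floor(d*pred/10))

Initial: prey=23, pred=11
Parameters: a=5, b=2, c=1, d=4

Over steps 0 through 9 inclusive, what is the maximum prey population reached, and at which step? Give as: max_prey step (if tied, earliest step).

Answer: 130 7

Derivation:
Step 1: prey: 23+11-5=29; pred: 11+2-4=9
Step 2: prey: 29+14-5=38; pred: 9+2-3=8
Step 3: prey: 38+19-6=51; pred: 8+3-3=8
Step 4: prey: 51+25-8=68; pred: 8+4-3=9
Step 5: prey: 68+34-12=90; pred: 9+6-3=12
Step 6: prey: 90+45-21=114; pred: 12+10-4=18
Step 7: prey: 114+57-41=130; pred: 18+20-7=31
Step 8: prey: 130+65-80=115; pred: 31+40-12=59
Step 9: prey: 115+57-135=37; pred: 59+67-23=103
Max prey = 130 at step 7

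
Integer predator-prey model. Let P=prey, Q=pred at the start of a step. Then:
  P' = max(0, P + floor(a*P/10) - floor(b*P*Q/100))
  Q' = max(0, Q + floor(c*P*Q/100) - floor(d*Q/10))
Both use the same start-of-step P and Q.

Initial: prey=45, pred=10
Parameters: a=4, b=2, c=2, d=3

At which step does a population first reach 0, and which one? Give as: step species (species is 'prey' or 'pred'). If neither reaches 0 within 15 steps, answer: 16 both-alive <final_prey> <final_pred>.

Step 1: prey: 45+18-9=54; pred: 10+9-3=16
Step 2: prey: 54+21-17=58; pred: 16+17-4=29
Step 3: prey: 58+23-33=48; pred: 29+33-8=54
Step 4: prey: 48+19-51=16; pred: 54+51-16=89
Step 5: prey: 16+6-28=0; pred: 89+28-26=91
First extinction: prey at step 5

Answer: 5 prey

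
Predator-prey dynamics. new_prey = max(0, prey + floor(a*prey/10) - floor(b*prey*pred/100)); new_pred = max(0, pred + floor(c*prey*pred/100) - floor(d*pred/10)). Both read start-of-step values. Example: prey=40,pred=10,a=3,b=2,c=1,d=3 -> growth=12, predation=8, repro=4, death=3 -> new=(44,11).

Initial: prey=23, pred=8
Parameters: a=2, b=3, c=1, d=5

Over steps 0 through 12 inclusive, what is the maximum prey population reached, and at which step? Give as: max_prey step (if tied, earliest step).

Step 1: prey: 23+4-5=22; pred: 8+1-4=5
Step 2: prey: 22+4-3=23; pred: 5+1-2=4
Step 3: prey: 23+4-2=25; pred: 4+0-2=2
Step 4: prey: 25+5-1=29; pred: 2+0-1=1
Step 5: prey: 29+5-0=34; pred: 1+0-0=1
Step 6: prey: 34+6-1=39; pred: 1+0-0=1
Step 7: prey: 39+7-1=45; pred: 1+0-0=1
Step 8: prey: 45+9-1=53; pred: 1+0-0=1
Step 9: prey: 53+10-1=62; pred: 1+0-0=1
Step 10: prey: 62+12-1=73; pred: 1+0-0=1
Step 11: prey: 73+14-2=85; pred: 1+0-0=1
Step 12: prey: 85+17-2=100; pred: 1+0-0=1
Max prey = 100 at step 12

Answer: 100 12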